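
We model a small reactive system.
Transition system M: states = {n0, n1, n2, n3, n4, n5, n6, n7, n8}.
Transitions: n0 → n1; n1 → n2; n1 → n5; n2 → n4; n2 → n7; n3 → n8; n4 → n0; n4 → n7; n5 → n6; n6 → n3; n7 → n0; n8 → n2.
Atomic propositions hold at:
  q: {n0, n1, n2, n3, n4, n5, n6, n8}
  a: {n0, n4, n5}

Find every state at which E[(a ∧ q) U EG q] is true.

Sat(a ∧ q) = {n0, n4, n5}
EG q: greatest fixpoint, start Z0 = {n0, n1, n2, n3, n4, n5, n6, n8}, keep only states in Sat with some successor in Z. Already a fixed point.
Sat(EG q) = {n0, n1, n2, n3, n4, n5, n6, n8}
E[(a ∧ q) U EG q]: least fixpoint, start Z0 = Sat(EG q) = {n0, n1, n2, n3, n4, n5, n6, n8}, add states in Sat(a ∧ q) with some successor in Z. Already a fixed point.
Sat(E[(a ∧ q) U EG q]) = {n0, n1, n2, n3, n4, n5, n6, n8}

{n0, n1, n2, n3, n4, n5, n6, n8}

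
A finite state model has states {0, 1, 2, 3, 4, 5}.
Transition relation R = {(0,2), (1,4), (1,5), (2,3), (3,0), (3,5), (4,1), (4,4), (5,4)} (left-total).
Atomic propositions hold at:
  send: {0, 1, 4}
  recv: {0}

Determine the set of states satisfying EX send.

Sat(EX send) = {s : some successor in {0, 1, 4}} = {1, 3, 4, 5}

{1, 3, 4, 5}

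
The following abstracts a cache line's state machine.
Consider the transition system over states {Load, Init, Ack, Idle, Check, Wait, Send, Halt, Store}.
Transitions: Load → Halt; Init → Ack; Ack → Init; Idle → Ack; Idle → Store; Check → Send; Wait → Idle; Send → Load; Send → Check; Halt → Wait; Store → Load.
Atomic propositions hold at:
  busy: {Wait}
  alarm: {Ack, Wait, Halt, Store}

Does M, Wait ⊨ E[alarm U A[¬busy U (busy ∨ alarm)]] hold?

Sat(¬busy) = {Load, Init, Ack, Idle, Check, Send, Halt, Store}
Sat(busy ∨ alarm) = {Ack, Wait, Halt, Store}
A[¬busy U (busy ∨ alarm)]: least fixpoint, start Z0 = Sat((busy ∨ alarm)) = {Ack, Wait, Halt, Store}, add states in Sat(¬busy) with every successor in Z. Z1 = {Load, Init, Ack, Idle, Wait, Halt, Store}; fixed.
Sat(A[¬busy U (busy ∨ alarm)]) = {Load, Init, Ack, Idle, Wait, Halt, Store}
E[alarm U A[¬busy U (busy ∨ alarm)]]: least fixpoint, start Z0 = Sat(A[¬busy U (busy ∨ alarm)]) = {Load, Init, Ack, Idle, Wait, Halt, Store}, add states in Sat(alarm) with some successor in Z. Already a fixed point.
Sat(E[alarm U A[¬busy U (busy ∨ alarm)]]) = {Load, Init, Ack, Idle, Wait, Halt, Store}
Wait ∈ Sat(E[alarm U A[¬busy U (busy ∨ alarm)]]) = {Load, Init, Ack, Idle, Wait, Halt, Store}, so the formula holds at Wait.

Yes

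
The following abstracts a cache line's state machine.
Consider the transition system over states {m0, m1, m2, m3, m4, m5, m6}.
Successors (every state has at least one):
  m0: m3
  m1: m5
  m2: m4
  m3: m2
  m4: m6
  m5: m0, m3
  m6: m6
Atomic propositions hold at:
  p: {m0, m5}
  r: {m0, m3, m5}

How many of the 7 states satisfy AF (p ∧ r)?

Sat(p ∧ r) = {m0, m5}
AF (p ∧ r): least fixpoint, start Z0 = {m0, m5}, add states with every successor in Z. Z1 = {m0, m1, m5}; fixed.
Sat(AF (p ∧ r)) = {m0, m1, m5}
|Sat(AF (p ∧ r))| = |{m0, m1, m5}| = 3.

3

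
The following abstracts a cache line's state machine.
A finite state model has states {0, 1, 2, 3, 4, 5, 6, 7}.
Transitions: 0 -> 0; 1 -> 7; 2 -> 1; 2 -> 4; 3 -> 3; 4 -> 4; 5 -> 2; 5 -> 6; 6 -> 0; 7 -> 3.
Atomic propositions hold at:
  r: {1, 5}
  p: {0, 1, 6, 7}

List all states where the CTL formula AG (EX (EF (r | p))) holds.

Sat(r | p) = {0, 1, 5, 6, 7}
EF (r | p): least fixpoint, start Z0 = {0, 1, 5, 6, 7}, add states with some successor in Z. Z1 = {0, 1, 2, 5, 6, 7}; fixed.
Sat(EF (r | p)) = {0, 1, 2, 5, 6, 7}
Sat(EX (EF (r | p))) = {s : some successor in {0, 1, 2, 5, 6, 7}} = {0, 1, 2, 5, 6}
AG (EX (EF (r | p))): greatest fixpoint, start Z0 = {0, 1, 2, 5, 6}, keep only states in Sat with every successor in Z. Z1 = {0, 5, 6}; Z2 = {0, 6}; fixed.
Sat(AG (EX (EF (r | p)))) = {0, 6}

{0, 6}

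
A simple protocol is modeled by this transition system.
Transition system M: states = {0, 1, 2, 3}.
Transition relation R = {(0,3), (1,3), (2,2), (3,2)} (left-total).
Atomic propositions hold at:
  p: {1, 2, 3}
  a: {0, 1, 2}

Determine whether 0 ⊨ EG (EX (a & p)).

No

Sat(a & p) = {1, 2}
Sat(EX (a & p)) = {s : some successor in {1, 2}} = {2, 3}
EG (EX (a & p)): greatest fixpoint, start Z0 = {2, 3}, keep only states in Sat with some successor in Z. Already a fixed point.
Sat(EG (EX (a & p))) = {2, 3}
0 ∉ Sat(EG (EX (a & p))) = {2, 3}, so the formula does not hold at 0.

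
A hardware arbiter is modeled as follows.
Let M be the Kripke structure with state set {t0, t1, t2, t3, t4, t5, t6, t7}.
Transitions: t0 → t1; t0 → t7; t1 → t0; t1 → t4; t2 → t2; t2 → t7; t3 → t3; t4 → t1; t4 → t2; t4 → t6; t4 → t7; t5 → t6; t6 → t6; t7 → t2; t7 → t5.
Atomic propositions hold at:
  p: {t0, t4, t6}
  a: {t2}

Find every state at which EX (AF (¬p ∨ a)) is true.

{t0, t1, t2, t3, t4, t7}

Sat(¬p) = {t1, t2, t3, t5, t7}
Sat(¬p ∨ a) = {t1, t2, t3, t5, t7}
AF (¬p ∨ a): least fixpoint, start Z0 = {t1, t2, t3, t5, t7}, add states with every successor in Z. Z1 = {t0, t1, t2, t3, t5, t7}; fixed.
Sat(AF (¬p ∨ a)) = {t0, t1, t2, t3, t5, t7}
Sat(EX (AF (¬p ∨ a))) = {s : some successor in {t0, t1, t2, t3, t5, t7}} = {t0, t1, t2, t3, t4, t7}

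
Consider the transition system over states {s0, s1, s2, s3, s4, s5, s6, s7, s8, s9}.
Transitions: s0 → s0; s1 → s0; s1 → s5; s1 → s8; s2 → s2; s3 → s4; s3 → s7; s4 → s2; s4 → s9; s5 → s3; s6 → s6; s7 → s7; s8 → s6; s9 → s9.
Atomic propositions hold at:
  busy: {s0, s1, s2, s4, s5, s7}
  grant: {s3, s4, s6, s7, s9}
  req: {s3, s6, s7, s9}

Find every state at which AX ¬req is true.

{s0, s1, s2}

Sat(¬req) = {s0, s1, s2, s4, s5, s8}
Sat(AX ¬req) = {s : every successor in {s0, s1, s2, s4, s5, s8}} = {s0, s1, s2}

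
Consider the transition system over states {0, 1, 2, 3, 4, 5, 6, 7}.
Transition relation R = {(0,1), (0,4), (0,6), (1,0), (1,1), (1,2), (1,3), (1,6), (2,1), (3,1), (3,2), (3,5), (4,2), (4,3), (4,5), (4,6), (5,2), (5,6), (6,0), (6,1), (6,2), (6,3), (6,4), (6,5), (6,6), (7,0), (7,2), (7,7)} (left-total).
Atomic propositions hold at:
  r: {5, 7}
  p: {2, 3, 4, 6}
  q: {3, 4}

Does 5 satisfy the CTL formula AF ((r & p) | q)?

No

Sat(r & p) = ∅
Sat((r & p) | q) = {3, 4}
AF ((r & p) | q): least fixpoint, start Z0 = {3, 4}, add states with every successor in Z. Already a fixed point.
Sat(AF ((r & p) | q)) = {3, 4}
5 ∉ Sat(AF ((r & p) | q)) = {3, 4}, so the formula does not hold at 5.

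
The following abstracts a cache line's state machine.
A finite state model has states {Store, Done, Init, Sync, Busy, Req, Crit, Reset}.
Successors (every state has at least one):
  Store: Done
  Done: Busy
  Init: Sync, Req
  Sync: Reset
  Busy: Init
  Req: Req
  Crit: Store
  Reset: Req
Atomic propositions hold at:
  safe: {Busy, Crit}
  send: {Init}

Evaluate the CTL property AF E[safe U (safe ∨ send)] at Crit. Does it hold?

Sat(safe ∨ send) = {Init, Busy, Crit}
E[safe U (safe ∨ send)]: least fixpoint, start Z0 = Sat((safe ∨ send)) = {Init, Busy, Crit}, add states in Sat(safe) with some successor in Z. Already a fixed point.
Sat(E[safe U (safe ∨ send)]) = {Init, Busy, Crit}
AF E[safe U (safe ∨ send)]: least fixpoint, start Z0 = {Init, Busy, Crit}, add states with every successor in Z. Z1 = {Done, Init, Busy, Crit}; Z2 = {Store, Done, Init, Busy, Crit}; fixed.
Sat(AF E[safe U (safe ∨ send)]) = {Store, Done, Init, Busy, Crit}
Crit ∈ Sat(AF E[safe U (safe ∨ send)]) = {Store, Done, Init, Busy, Crit}, so the formula holds at Crit.

Yes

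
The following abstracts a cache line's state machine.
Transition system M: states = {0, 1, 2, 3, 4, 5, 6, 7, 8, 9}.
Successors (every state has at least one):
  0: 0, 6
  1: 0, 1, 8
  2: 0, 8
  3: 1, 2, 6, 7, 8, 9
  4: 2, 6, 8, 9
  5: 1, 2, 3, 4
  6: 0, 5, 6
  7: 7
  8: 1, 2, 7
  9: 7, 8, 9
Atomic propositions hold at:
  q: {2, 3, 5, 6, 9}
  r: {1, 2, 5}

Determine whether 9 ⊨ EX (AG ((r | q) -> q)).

Sat(r | q) = {1, 2, 3, 5, 6, 9}
Sat((r | q) -> q) = {0, 2, 3, 4, 5, 6, 7, 8, 9}
AG ((r | q) -> q): greatest fixpoint, start Z0 = {0, 2, 3, 4, 5, 6, 7, 8, 9}, keep only states in Sat with every successor in Z. Z1 = {0, 2, 4, 6, 7, 9}; Z2 = {0, 7}; Z3 = {7}; fixed.
Sat(AG ((r | q) -> q)) = {7}
Sat(EX (AG ((r | q) -> q))) = {s : some successor in {7}} = {3, 7, 8, 9}
9 ∈ Sat(EX (AG ((r | q) -> q))) = {3, 7, 8, 9}, so the formula holds at 9.

Yes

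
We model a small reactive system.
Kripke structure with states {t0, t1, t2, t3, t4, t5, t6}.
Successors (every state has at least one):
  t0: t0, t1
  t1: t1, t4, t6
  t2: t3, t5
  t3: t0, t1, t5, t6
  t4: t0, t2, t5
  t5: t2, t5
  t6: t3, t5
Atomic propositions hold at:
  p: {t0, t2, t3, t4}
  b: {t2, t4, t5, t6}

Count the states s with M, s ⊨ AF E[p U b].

5

E[p U b]: least fixpoint, start Z0 = Sat(b) = {t2, t4, t5, t6}, add states in Sat(p) with some successor in Z. Z1 = {t2, t3, t4, t5, t6}; fixed.
Sat(E[p U b]) = {t2, t3, t4, t5, t6}
AF E[p U b]: least fixpoint, start Z0 = {t2, t3, t4, t5, t6}, add states with every successor in Z. Already a fixed point.
Sat(AF E[p U b]) = {t2, t3, t4, t5, t6}
|Sat(AF E[p U b])| = |{t2, t3, t4, t5, t6}| = 5.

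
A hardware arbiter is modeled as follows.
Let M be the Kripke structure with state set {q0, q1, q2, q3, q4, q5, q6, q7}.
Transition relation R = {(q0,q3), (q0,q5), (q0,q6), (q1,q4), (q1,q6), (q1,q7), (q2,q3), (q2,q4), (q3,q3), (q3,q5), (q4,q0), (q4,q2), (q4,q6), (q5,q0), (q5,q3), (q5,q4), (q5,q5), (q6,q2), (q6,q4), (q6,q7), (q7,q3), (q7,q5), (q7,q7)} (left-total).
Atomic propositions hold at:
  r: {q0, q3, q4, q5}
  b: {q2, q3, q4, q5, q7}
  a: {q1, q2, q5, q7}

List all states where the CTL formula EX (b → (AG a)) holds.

{q0, q1, q4, q5}

AG a: greatest fixpoint, start Z0 = {q1, q2, q5, q7}, keep only states in Sat with every successor in Z. Z1 = ∅; fixed.
Sat(AG a) = ∅
Sat(b → (AG a)) = {q0, q1, q6}
Sat(EX (b → (AG a))) = {s : some successor in {q0, q1, q6}} = {q0, q1, q4, q5}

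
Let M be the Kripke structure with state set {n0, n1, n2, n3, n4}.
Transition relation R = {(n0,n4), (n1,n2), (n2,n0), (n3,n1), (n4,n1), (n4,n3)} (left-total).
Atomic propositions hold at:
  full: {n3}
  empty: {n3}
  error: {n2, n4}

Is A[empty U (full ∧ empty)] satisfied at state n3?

Sat(full ∧ empty) = {n3}
A[empty U (full ∧ empty)]: least fixpoint, start Z0 = Sat((full ∧ empty)) = {n3}, add states in Sat(empty) with every successor in Z. Already a fixed point.
Sat(A[empty U (full ∧ empty)]) = {n3}
n3 ∈ Sat(A[empty U (full ∧ empty)]) = {n3}, so the formula holds at n3.

Yes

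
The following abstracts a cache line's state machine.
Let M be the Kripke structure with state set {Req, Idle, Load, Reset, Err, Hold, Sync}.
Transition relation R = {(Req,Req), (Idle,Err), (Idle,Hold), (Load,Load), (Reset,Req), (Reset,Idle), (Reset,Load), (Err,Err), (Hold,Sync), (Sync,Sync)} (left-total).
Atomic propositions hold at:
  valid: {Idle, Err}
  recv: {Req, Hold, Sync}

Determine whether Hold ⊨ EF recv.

EF recv: least fixpoint, start Z0 = {Req, Hold, Sync}, add states with some successor in Z. Z1 = {Req, Idle, Reset, Hold, Sync}; fixed.
Sat(EF recv) = {Req, Idle, Reset, Hold, Sync}
Hold ∈ Sat(EF recv) = {Req, Idle, Reset, Hold, Sync}, so the formula holds at Hold.

Yes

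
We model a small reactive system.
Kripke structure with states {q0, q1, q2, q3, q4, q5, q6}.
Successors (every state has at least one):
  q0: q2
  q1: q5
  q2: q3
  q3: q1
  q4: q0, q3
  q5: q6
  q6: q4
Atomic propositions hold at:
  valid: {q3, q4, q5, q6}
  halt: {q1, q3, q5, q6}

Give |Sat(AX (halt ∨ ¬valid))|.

Sat(¬valid) = {q0, q1, q2}
Sat(halt ∨ ¬valid) = {q0, q1, q2, q3, q5, q6}
Sat(AX (halt ∨ ¬valid)) = {s : every successor in {q0, q1, q2, q3, q5, q6}} = {q0, q1, q2, q3, q4, q5}
|Sat(AX (halt ∨ ¬valid))| = |{q0, q1, q2, q3, q4, q5}| = 6.

6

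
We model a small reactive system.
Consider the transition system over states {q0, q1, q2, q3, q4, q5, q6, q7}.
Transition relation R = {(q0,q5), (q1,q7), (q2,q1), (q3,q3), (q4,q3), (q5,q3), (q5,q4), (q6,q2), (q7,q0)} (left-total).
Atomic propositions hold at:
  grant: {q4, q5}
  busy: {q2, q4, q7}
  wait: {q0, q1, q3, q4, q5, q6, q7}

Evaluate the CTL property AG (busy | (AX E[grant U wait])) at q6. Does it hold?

E[grant U wait]: least fixpoint, start Z0 = Sat(wait) = {q0, q1, q3, q4, q5, q6, q7}, add states in Sat(grant) with some successor in Z. Already a fixed point.
Sat(E[grant U wait]) = {q0, q1, q3, q4, q5, q6, q7}
Sat(AX E[grant U wait]) = {s : every successor in {q0, q1, q3, q4, q5, q6, q7}} = {q0, q1, q2, q3, q4, q5, q7}
Sat(busy | (AX E[grant U wait])) = {q0, q1, q2, q3, q4, q5, q7}
AG (busy | (AX E[grant U wait])): greatest fixpoint, start Z0 = {q0, q1, q2, q3, q4, q5, q7}, keep only states in Sat with every successor in Z. Already a fixed point.
Sat(AG (busy | (AX E[grant U wait]))) = {q0, q1, q2, q3, q4, q5, q7}
q6 ∉ Sat(AG (busy | (AX E[grant U wait]))) = {q0, q1, q2, q3, q4, q5, q7}, so the formula does not hold at q6.

No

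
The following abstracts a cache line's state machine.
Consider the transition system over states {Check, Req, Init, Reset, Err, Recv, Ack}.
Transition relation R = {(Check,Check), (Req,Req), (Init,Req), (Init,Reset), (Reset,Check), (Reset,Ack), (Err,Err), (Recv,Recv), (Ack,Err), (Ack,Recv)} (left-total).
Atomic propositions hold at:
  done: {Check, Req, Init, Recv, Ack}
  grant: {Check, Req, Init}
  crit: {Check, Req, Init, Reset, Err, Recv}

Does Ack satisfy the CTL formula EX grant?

No

Sat(EX grant) = {s : some successor in {Check, Req, Init}} = {Check, Req, Init, Reset}
Ack ∉ Sat(EX grant) = {Check, Req, Init, Reset}, so the formula does not hold at Ack.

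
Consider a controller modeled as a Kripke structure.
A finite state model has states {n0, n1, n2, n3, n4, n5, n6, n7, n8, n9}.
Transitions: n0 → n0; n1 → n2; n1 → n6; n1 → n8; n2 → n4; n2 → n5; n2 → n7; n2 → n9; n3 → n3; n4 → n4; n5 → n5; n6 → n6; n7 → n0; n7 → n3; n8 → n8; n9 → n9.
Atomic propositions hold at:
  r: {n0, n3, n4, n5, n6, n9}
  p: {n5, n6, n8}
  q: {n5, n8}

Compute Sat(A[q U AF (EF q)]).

EF q: least fixpoint, start Z0 = {n5, n8}, add states with some successor in Z. Z1 = {n1, n2, n5, n8}; fixed.
Sat(EF q) = {n1, n2, n5, n8}
AF (EF q): least fixpoint, start Z0 = {n1, n2, n5, n8}, add states with every successor in Z. Already a fixed point.
Sat(AF (EF q)) = {n1, n2, n5, n8}
A[q U AF (EF q)]: least fixpoint, start Z0 = Sat(AF (EF q)) = {n1, n2, n5, n8}, add states in Sat(q) with every successor in Z. Already a fixed point.
Sat(A[q U AF (EF q)]) = {n1, n2, n5, n8}

{n1, n2, n5, n8}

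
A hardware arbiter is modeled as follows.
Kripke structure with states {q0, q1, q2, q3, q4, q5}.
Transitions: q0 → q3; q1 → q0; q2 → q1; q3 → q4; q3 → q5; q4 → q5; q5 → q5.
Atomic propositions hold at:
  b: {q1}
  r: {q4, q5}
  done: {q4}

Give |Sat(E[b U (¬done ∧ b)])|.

1

Sat(¬done) = {q0, q1, q2, q3, q5}
Sat(¬done ∧ b) = {q1}
E[b U (¬done ∧ b)]: least fixpoint, start Z0 = Sat((¬done ∧ b)) = {q1}, add states in Sat(b) with some successor in Z. Already a fixed point.
Sat(E[b U (¬done ∧ b)]) = {q1}
|Sat(E[b U (¬done ∧ b)])| = |{q1}| = 1.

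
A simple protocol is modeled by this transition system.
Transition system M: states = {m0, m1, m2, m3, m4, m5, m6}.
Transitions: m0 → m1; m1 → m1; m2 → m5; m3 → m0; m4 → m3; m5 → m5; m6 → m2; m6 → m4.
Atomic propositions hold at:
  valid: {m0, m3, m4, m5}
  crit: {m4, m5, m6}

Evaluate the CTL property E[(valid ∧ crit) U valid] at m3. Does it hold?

Yes

Sat(valid ∧ crit) = {m4, m5}
E[(valid ∧ crit) U valid]: least fixpoint, start Z0 = Sat(valid) = {m0, m3, m4, m5}, add states in Sat(valid ∧ crit) with some successor in Z. Already a fixed point.
Sat(E[(valid ∧ crit) U valid]) = {m0, m3, m4, m5}
m3 ∈ Sat(E[(valid ∧ crit) U valid]) = {m0, m3, m4, m5}, so the formula holds at m3.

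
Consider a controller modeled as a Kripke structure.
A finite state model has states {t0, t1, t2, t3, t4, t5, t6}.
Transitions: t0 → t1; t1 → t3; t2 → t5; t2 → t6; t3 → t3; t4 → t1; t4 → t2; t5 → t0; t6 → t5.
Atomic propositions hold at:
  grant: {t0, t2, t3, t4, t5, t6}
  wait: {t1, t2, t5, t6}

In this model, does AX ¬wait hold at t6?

No

Sat(¬wait) = {t0, t3, t4}
Sat(AX ¬wait) = {s : every successor in {t0, t3, t4}} = {t1, t3, t5}
t6 ∉ Sat(AX ¬wait) = {t1, t3, t5}, so the formula does not hold at t6.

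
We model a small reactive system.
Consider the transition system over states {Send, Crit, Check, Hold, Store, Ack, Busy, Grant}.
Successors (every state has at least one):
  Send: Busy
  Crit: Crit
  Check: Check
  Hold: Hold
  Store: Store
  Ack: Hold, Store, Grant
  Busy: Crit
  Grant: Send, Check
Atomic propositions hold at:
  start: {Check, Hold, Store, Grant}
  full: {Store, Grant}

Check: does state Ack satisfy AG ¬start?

No

Sat(¬start) = {Send, Crit, Ack, Busy}
AG ¬start: greatest fixpoint, start Z0 = {Send, Crit, Ack, Busy}, keep only states in Sat with every successor in Z. Z1 = {Send, Crit, Busy}; fixed.
Sat(AG ¬start) = {Send, Crit, Busy}
Ack ∉ Sat(AG ¬start) = {Send, Crit, Busy}, so the formula does not hold at Ack.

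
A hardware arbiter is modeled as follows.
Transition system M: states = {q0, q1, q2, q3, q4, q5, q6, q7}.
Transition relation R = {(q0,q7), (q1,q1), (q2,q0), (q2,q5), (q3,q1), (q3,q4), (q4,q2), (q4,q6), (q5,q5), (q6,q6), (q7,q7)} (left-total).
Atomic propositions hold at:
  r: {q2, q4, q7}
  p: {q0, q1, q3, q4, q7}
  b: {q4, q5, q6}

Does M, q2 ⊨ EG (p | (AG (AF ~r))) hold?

Sat(~r) = {q0, q1, q3, q5, q6}
AF ~r: least fixpoint, start Z0 = {q0, q1, q3, q5, q6}, add states with every successor in Z. Z1 = {q0, q1, q2, q3, q5, q6}; Z2 = {q0, q1, q2, q3, q4, q5, q6}; fixed.
Sat(AF ~r) = {q0, q1, q2, q3, q4, q5, q6}
AG (AF ~r): greatest fixpoint, start Z0 = {q0, q1, q2, q3, q4, q5, q6}, keep only states in Sat with every successor in Z. Z1 = {q1, q2, q3, q4, q5, q6}; Z2 = {q1, q3, q4, q5, q6}; Z3 = {q1, q3, q5, q6}; Z4 = {q1, q5, q6}; fixed.
Sat(AG (AF ~r)) = {q1, q5, q6}
Sat(p | (AG (AF ~r))) = {q0, q1, q3, q4, q5, q6, q7}
EG (p | (AG (AF ~r))): greatest fixpoint, start Z0 = {q0, q1, q3, q4, q5, q6, q7}, keep only states in Sat with some successor in Z. Already a fixed point.
Sat(EG (p | (AG (AF ~r)))) = {q0, q1, q3, q4, q5, q6, q7}
q2 ∉ Sat(EG (p | (AG (AF ~r)))) = {q0, q1, q3, q4, q5, q6, q7}, so the formula does not hold at q2.

No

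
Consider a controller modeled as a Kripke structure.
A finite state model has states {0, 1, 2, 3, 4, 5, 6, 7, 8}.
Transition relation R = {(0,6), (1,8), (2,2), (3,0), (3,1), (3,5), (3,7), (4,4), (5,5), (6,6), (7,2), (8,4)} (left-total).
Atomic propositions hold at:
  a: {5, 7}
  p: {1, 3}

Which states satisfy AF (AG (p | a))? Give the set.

{5}

Sat(p | a) = {1, 3, 5, 7}
AG (p | a): greatest fixpoint, start Z0 = {1, 3, 5, 7}, keep only states in Sat with every successor in Z. Z1 = {5}; fixed.
Sat(AG (p | a)) = {5}
AF (AG (p | a)): least fixpoint, start Z0 = {5}, add states with every successor in Z. Already a fixed point.
Sat(AF (AG (p | a))) = {5}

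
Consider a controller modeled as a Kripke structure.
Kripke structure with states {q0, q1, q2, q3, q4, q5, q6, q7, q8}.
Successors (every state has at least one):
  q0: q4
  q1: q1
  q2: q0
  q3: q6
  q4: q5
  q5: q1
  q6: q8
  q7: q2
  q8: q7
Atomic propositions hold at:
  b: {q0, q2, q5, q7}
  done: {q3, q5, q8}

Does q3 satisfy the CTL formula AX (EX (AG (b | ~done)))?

Sat(~done) = {q0, q1, q2, q4, q6, q7}
Sat(b | ~done) = {q0, q1, q2, q4, q5, q6, q7}
AG (b | ~done): greatest fixpoint, start Z0 = {q0, q1, q2, q4, q5, q6, q7}, keep only states in Sat with every successor in Z. Z1 = {q0, q1, q2, q4, q5, q7}; fixed.
Sat(AG (b | ~done)) = {q0, q1, q2, q4, q5, q7}
Sat(EX (AG (b | ~done))) = {s : some successor in {q0, q1, q2, q4, q5, q7}} = {q0, q1, q2, q4, q5, q7, q8}
Sat(AX (EX (AG (b | ~done)))) = {s : every successor in {q0, q1, q2, q4, q5, q7, q8}} = {q0, q1, q2, q4, q5, q6, q7, q8}
q3 ∉ Sat(AX (EX (AG (b | ~done)))) = {q0, q1, q2, q4, q5, q6, q7, q8}, so the formula does not hold at q3.

No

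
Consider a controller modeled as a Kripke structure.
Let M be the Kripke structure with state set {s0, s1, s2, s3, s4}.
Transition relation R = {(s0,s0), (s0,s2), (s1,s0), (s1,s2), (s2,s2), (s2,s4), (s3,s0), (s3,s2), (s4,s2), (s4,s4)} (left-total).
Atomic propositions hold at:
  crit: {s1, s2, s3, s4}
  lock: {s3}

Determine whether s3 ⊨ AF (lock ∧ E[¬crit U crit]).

Yes

Sat(¬crit) = {s0}
E[¬crit U crit]: least fixpoint, start Z0 = Sat(crit) = {s1, s2, s3, s4}, add states in Sat(¬crit) with some successor in Z. Z1 = {s0, s1, s2, s3, s4}; fixed.
Sat(E[¬crit U crit]) = {s0, s1, s2, s3, s4}
Sat(lock ∧ E[¬crit U crit]) = {s3}
AF (lock ∧ E[¬crit U crit]): least fixpoint, start Z0 = {s3}, add states with every successor in Z. Already a fixed point.
Sat(AF (lock ∧ E[¬crit U crit])) = {s3}
s3 ∈ Sat(AF (lock ∧ E[¬crit U crit])) = {s3}, so the formula holds at s3.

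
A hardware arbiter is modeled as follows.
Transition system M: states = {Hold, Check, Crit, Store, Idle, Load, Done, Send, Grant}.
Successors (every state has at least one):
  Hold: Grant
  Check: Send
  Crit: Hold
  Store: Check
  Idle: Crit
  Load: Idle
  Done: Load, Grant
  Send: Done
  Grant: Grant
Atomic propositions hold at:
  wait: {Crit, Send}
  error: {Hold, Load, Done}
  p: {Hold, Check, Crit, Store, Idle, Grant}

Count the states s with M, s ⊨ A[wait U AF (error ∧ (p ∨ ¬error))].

4

Sat(¬error) = {Check, Crit, Store, Idle, Send, Grant}
Sat(p ∨ ¬error) = {Hold, Check, Crit, Store, Idle, Send, Grant}
Sat(error ∧ (p ∨ ¬error)) = {Hold}
AF (error ∧ (p ∨ ¬error)): least fixpoint, start Z0 = {Hold}, add states with every successor in Z. Z1 = {Hold, Crit}; Z2 = {Hold, Crit, Idle}; Z3 = {Hold, Crit, Idle, Load}; fixed.
Sat(AF (error ∧ (p ∨ ¬error))) = {Hold, Crit, Idle, Load}
A[wait U AF (error ∧ (p ∨ ¬error))]: least fixpoint, start Z0 = Sat(AF (error ∧ (p ∨ ¬error))) = {Hold, Crit, Idle, Load}, add states in Sat(wait) with every successor in Z. Already a fixed point.
Sat(A[wait U AF (error ∧ (p ∨ ¬error))]) = {Hold, Crit, Idle, Load}
|Sat(A[wait U AF (error ∧ (p ∨ ¬error))])| = |{Hold, Crit, Idle, Load}| = 4.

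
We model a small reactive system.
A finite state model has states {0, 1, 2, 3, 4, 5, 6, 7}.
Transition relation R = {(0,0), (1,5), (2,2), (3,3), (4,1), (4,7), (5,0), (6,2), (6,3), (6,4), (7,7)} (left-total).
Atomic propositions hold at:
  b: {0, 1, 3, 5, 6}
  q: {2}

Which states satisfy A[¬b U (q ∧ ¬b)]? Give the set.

Sat(¬b) = {2, 4, 7}
Sat(q ∧ ¬b) = {2}
A[¬b U (q ∧ ¬b)]: least fixpoint, start Z0 = Sat((q ∧ ¬b)) = {2}, add states in Sat(¬b) with every successor in Z. Already a fixed point.
Sat(A[¬b U (q ∧ ¬b)]) = {2}

{2}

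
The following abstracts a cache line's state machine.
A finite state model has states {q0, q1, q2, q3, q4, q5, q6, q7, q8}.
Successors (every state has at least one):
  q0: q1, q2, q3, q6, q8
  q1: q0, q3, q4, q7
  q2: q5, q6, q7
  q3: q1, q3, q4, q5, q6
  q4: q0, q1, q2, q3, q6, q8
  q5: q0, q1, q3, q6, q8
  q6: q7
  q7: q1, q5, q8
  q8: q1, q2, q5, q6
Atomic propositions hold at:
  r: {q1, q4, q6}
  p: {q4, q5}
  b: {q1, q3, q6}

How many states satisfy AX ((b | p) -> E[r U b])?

Sat(b | p) = {q1, q3, q4, q5, q6}
E[r U b]: least fixpoint, start Z0 = Sat(b) = {q1, q3, q6}, add states in Sat(r) with some successor in Z. Z1 = {q1, q3, q4, q6}; fixed.
Sat(E[r U b]) = {q1, q3, q4, q6}
Sat((b | p) -> E[r U b]) = {q0, q1, q2, q3, q4, q6, q7, q8}
Sat(AX ((b | p) -> E[r U b])) = {s : every successor in {q0, q1, q2, q3, q4, q6, q7, q8}} = {q0, q1, q4, q5, q6}
|Sat(AX ((b | p) -> E[r U b]))| = |{q0, q1, q4, q5, q6}| = 5.

5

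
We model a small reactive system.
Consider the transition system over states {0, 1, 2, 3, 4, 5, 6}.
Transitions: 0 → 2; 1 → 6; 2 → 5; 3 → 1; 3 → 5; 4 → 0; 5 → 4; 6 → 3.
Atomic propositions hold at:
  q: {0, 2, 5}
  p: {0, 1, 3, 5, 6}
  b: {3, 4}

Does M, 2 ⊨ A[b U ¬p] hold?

Yes

Sat(¬p) = {2, 4}
A[b U ¬p]: least fixpoint, start Z0 = Sat(¬p) = {2, 4}, add states in Sat(b) with every successor in Z. Already a fixed point.
Sat(A[b U ¬p]) = {2, 4}
2 ∈ Sat(A[b U ¬p]) = {2, 4}, so the formula holds at 2.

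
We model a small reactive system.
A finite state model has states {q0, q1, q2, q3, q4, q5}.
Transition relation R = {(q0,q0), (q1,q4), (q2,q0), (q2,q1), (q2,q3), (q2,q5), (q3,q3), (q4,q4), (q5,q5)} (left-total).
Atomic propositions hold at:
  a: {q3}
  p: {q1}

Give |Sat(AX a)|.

1

Sat(AX a) = {s : every successor in {q3}} = {q3}
|Sat(AX a)| = |{q3}| = 1.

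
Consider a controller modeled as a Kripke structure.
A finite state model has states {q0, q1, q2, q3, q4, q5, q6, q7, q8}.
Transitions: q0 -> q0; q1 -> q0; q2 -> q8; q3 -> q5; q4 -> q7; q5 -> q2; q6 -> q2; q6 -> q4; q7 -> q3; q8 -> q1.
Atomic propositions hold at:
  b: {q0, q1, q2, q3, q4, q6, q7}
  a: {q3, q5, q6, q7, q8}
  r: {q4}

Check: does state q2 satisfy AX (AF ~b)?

Sat(~b) = {q5, q8}
AF ~b: least fixpoint, start Z0 = {q5, q8}, add states with every successor in Z. Z1 = {q2, q3, q5, q8}; Z2 = {q2, q3, q5, q7, q8}; Z3 = {q2, q3, q4, q5, q7, q8}; Z4 = {q2, q3, q4, q5, q6, q7, q8}; fixed.
Sat(AF ~b) = {q2, q3, q4, q5, q6, q7, q8}
Sat(AX (AF ~b)) = {s : every successor in {q2, q3, q4, q5, q6, q7, q8}} = {q2, q3, q4, q5, q6, q7}
q2 ∈ Sat(AX (AF ~b)) = {q2, q3, q4, q5, q6, q7}, so the formula holds at q2.

Yes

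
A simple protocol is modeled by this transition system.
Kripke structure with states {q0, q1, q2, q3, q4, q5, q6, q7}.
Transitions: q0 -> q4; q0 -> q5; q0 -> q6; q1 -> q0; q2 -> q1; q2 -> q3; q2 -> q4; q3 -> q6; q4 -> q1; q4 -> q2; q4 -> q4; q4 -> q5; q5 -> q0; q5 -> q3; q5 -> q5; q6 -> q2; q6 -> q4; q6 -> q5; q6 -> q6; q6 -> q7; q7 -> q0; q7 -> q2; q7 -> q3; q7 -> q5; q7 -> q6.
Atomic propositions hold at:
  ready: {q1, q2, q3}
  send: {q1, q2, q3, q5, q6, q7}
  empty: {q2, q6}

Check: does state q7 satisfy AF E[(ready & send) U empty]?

No

Sat(ready & send) = {q1, q2, q3}
E[(ready & send) U empty]: least fixpoint, start Z0 = Sat(empty) = {q2, q6}, add states in Sat(ready & send) with some successor in Z. Z1 = {q2, q3, q6}; fixed.
Sat(E[(ready & send) U empty]) = {q2, q3, q6}
AF E[(ready & send) U empty]: least fixpoint, start Z0 = {q2, q3, q6}, add states with every successor in Z. Already a fixed point.
Sat(AF E[(ready & send) U empty]) = {q2, q3, q6}
q7 ∉ Sat(AF E[(ready & send) U empty]) = {q2, q3, q6}, so the formula does not hold at q7.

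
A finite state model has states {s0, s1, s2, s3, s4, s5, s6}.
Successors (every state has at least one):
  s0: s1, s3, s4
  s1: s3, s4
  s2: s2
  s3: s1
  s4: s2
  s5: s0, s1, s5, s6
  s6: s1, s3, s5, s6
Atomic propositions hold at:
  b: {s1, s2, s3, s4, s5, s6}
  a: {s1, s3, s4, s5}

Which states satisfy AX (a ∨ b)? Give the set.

Sat(a ∨ b) = {s1, s2, s3, s4, s5, s6}
Sat(AX (a ∨ b)) = {s : every successor in {s1, s2, s3, s4, s5, s6}} = {s0, s1, s2, s3, s4, s6}

{s0, s1, s2, s3, s4, s6}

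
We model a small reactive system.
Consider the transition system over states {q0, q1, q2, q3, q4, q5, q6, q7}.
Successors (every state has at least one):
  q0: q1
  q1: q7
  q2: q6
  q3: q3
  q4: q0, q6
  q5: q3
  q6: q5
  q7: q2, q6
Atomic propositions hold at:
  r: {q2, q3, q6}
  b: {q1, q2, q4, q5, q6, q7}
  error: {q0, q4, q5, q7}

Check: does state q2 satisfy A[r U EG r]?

EG r: greatest fixpoint, start Z0 = {q2, q3, q6}, keep only states in Sat with some successor in Z. Z1 = {q2, q3}; Z2 = {q3}; fixed.
Sat(EG r) = {q3}
A[r U EG r]: least fixpoint, start Z0 = Sat(EG r) = {q3}, add states in Sat(r) with every successor in Z. Already a fixed point.
Sat(A[r U EG r]) = {q3}
q2 ∉ Sat(A[r U EG r]) = {q3}, so the formula does not hold at q2.

No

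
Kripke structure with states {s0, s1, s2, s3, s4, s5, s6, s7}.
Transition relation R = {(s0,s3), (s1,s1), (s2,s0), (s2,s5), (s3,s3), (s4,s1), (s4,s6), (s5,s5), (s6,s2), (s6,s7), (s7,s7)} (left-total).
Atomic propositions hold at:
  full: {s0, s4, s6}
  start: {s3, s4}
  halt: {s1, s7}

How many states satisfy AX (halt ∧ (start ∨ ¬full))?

Sat(¬full) = {s1, s2, s3, s5, s7}
Sat(start ∨ ¬full) = {s1, s2, s3, s4, s5, s7}
Sat(halt ∧ (start ∨ ¬full)) = {s1, s7}
Sat(AX (halt ∧ (start ∨ ¬full))) = {s : every successor in {s1, s7}} = {s1, s7}
|Sat(AX (halt ∧ (start ∨ ¬full)))| = |{s1, s7}| = 2.

2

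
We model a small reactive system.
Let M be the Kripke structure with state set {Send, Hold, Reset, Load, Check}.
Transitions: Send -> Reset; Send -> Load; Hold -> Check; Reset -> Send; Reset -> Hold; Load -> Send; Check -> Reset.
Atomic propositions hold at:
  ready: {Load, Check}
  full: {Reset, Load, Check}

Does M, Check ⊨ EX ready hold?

No

Sat(EX ready) = {s : some successor in {Load, Check}} = {Send, Hold}
Check ∉ Sat(EX ready) = {Send, Hold}, so the formula does not hold at Check.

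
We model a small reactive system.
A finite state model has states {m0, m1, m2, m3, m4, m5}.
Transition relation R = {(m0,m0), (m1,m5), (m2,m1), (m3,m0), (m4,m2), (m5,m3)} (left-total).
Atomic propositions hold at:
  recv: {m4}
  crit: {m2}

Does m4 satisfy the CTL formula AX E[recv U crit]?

Yes

E[recv U crit]: least fixpoint, start Z0 = Sat(crit) = {m2}, add states in Sat(recv) with some successor in Z. Z1 = {m2, m4}; fixed.
Sat(E[recv U crit]) = {m2, m4}
Sat(AX E[recv U crit]) = {s : every successor in {m2, m4}} = {m4}
m4 ∈ Sat(AX E[recv U crit]) = {m4}, so the formula holds at m4.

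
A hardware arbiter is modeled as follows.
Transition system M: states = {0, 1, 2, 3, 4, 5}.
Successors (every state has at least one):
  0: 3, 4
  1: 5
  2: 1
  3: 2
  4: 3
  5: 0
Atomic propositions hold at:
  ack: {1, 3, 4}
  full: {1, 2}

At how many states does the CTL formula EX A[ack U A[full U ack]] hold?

A[full U ack]: least fixpoint, start Z0 = Sat(ack) = {1, 3, 4}, add states in Sat(full) with every successor in Z. Z1 = {1, 2, 3, 4}; fixed.
Sat(A[full U ack]) = {1, 2, 3, 4}
A[ack U A[full U ack]]: least fixpoint, start Z0 = Sat(A[full U ack]) = {1, 2, 3, 4}, add states in Sat(ack) with every successor in Z. Already a fixed point.
Sat(A[ack U A[full U ack]]) = {1, 2, 3, 4}
Sat(EX A[ack U A[full U ack]]) = {s : some successor in {1, 2, 3, 4}} = {0, 2, 3, 4}
|Sat(EX A[ack U A[full U ack]])| = |{0, 2, 3, 4}| = 4.

4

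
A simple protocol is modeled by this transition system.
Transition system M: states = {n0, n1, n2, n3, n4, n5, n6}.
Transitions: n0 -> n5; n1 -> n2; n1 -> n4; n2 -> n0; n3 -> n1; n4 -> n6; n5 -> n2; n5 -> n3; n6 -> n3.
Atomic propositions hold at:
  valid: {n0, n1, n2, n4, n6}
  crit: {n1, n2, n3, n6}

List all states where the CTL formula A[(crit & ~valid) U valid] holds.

{n0, n1, n2, n3, n4, n6}

Sat(~valid) = {n3, n5}
Sat(crit & ~valid) = {n3}
A[(crit & ~valid) U valid]: least fixpoint, start Z0 = Sat(valid) = {n0, n1, n2, n4, n6}, add states in Sat(crit & ~valid) with every successor in Z. Z1 = {n0, n1, n2, n3, n4, n6}; fixed.
Sat(A[(crit & ~valid) U valid]) = {n0, n1, n2, n3, n4, n6}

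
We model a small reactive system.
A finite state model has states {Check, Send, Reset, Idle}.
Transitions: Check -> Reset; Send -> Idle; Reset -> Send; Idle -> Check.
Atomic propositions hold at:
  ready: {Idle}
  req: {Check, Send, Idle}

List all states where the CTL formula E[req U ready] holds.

E[req U ready]: least fixpoint, start Z0 = Sat(ready) = {Idle}, add states in Sat(req) with some successor in Z. Z1 = {Send, Idle}; fixed.
Sat(E[req U ready]) = {Send, Idle}

{Send, Idle}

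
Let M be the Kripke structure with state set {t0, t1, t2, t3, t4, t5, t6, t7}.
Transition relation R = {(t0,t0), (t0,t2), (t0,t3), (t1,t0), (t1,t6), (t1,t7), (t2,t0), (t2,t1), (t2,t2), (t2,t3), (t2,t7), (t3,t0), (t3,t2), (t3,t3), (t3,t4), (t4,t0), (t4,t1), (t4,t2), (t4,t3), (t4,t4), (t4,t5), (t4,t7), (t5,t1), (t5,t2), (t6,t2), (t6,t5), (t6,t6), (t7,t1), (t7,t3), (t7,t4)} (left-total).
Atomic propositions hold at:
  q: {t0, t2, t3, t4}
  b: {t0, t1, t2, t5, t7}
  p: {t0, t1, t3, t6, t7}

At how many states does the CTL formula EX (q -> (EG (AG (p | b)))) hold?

Sat(p | b) = {t0, t1, t2, t3, t5, t6, t7}
AG (p | b): greatest fixpoint, start Z0 = {t0, t1, t2, t3, t5, t6, t7}, keep only states in Sat with every successor in Z. Z1 = {t0, t1, t2, t5, t6}; Z2 = {t5, t6}; Z3 = ∅; fixed.
Sat(AG (p | b)) = ∅
EG (AG (p | b)): greatest fixpoint, start Z0 = ∅, keep only states in Sat with some successor in Z. Already a fixed point.
Sat(EG (AG (p | b))) = ∅
Sat(q -> (EG (AG (p | b)))) = {t1, t5, t6, t7}
Sat(EX (q -> (EG (AG (p | b))))) = {s : some successor in {t1, t5, t6, t7}} = {t1, t2, t4, t5, t6, t7}
|Sat(EX (q -> (EG (AG (p | b)))))| = |{t1, t2, t4, t5, t6, t7}| = 6.

6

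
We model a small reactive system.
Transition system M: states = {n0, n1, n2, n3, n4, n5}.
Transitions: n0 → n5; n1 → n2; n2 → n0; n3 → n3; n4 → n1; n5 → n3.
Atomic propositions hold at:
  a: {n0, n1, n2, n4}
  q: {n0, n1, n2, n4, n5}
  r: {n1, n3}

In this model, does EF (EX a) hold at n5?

Sat(EX a) = {s : some successor in {n0, n1, n2, n4}} = {n1, n2, n4}
EF (EX a): least fixpoint, start Z0 = {n1, n2, n4}, add states with some successor in Z. Already a fixed point.
Sat(EF (EX a)) = {n1, n2, n4}
n5 ∉ Sat(EF (EX a)) = {n1, n2, n4}, so the formula does not hold at n5.

No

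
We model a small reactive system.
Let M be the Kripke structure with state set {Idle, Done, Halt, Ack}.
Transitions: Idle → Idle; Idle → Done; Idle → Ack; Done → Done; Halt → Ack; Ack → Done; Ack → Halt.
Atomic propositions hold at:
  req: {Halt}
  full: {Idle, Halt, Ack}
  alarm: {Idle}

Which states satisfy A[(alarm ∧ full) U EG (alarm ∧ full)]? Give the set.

{Idle}

Sat(alarm ∧ full) = {Idle}
EG (alarm ∧ full): greatest fixpoint, start Z0 = {Idle}, keep only states in Sat with some successor in Z. Already a fixed point.
Sat(EG (alarm ∧ full)) = {Idle}
A[(alarm ∧ full) U EG (alarm ∧ full)]: least fixpoint, start Z0 = Sat(EG (alarm ∧ full)) = {Idle}, add states in Sat(alarm ∧ full) with every successor in Z. Already a fixed point.
Sat(A[(alarm ∧ full) U EG (alarm ∧ full)]) = {Idle}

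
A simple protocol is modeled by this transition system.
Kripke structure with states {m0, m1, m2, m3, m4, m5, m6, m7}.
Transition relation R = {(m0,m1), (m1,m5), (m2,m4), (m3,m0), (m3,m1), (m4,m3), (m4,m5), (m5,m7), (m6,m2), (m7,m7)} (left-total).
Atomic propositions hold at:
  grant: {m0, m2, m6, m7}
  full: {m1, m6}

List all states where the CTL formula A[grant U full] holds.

{m0, m1, m6}

A[grant U full]: least fixpoint, start Z0 = Sat(full) = {m1, m6}, add states in Sat(grant) with every successor in Z. Z1 = {m0, m1, m6}; fixed.
Sat(A[grant U full]) = {m0, m1, m6}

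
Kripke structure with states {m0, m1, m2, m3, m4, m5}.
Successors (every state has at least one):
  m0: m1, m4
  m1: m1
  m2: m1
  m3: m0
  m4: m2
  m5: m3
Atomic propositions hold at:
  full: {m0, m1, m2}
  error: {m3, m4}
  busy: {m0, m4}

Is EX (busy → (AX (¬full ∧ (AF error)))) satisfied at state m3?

Sat(¬full) = {m3, m4, m5}
AF error: least fixpoint, start Z0 = {m3, m4}, add states with every successor in Z. Z1 = {m3, m4, m5}; fixed.
Sat(AF error) = {m3, m4, m5}
Sat(¬full ∧ (AF error)) = {m3, m4, m5}
Sat(AX (¬full ∧ (AF error))) = {s : every successor in {m3, m4, m5}} = {m5}
Sat(busy → (AX (¬full ∧ (AF error)))) = {m1, m2, m3, m5}
Sat(EX (busy → (AX (¬full ∧ (AF error))))) = {s : some successor in {m1, m2, m3, m5}} = {m0, m1, m2, m4, m5}
m3 ∉ Sat(EX (busy → (AX (¬full ∧ (AF error))))) = {m0, m1, m2, m4, m5}, so the formula does not hold at m3.

No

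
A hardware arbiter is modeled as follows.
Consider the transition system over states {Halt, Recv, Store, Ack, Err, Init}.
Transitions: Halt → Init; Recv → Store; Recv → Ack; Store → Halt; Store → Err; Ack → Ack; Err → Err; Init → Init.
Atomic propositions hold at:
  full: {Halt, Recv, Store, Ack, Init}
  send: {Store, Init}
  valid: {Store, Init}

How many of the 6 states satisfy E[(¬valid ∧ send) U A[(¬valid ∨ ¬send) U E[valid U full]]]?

Sat(¬valid) = {Halt, Recv, Ack, Err}
Sat(¬valid ∧ send) = ∅
Sat(¬send) = {Halt, Recv, Ack, Err}
Sat(¬valid ∨ ¬send) = {Halt, Recv, Ack, Err}
E[valid U full]: least fixpoint, start Z0 = Sat(full) = {Halt, Recv, Store, Ack, Init}, add states in Sat(valid) with some successor in Z. Already a fixed point.
Sat(E[valid U full]) = {Halt, Recv, Store, Ack, Init}
A[(¬valid ∨ ¬send) U E[valid U full]]: least fixpoint, start Z0 = Sat(E[valid U full]) = {Halt, Recv, Store, Ack, Init}, add states in Sat(¬valid ∨ ¬send) with every successor in Z. Already a fixed point.
Sat(A[(¬valid ∨ ¬send) U E[valid U full]]) = {Halt, Recv, Store, Ack, Init}
E[(¬valid ∧ send) U A[(¬valid ∨ ¬send) U E[valid U full]]]: least fixpoint, start Z0 = Sat(A[(¬valid ∨ ¬send) U E[valid U full]]) = {Halt, Recv, Store, Ack, Init}, add states in Sat(¬valid ∧ send) with some successor in Z. Already a fixed point.
Sat(E[(¬valid ∧ send) U A[(¬valid ∨ ¬send) U E[valid U full]]]) = {Halt, Recv, Store, Ack, Init}
|Sat(E[(¬valid ∧ send) U A[(¬valid ∨ ¬send) U E[valid U full]]])| = |{Halt, Recv, Store, Ack, Init}| = 5.

5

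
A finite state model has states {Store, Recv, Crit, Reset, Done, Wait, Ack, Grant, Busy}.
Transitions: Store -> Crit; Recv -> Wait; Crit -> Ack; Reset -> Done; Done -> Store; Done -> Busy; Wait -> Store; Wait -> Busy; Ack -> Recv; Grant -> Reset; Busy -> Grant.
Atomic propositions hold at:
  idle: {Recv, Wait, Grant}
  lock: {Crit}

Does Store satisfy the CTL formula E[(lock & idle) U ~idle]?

Yes

Sat(lock & idle) = ∅
Sat(~idle) = {Store, Crit, Reset, Done, Ack, Busy}
E[(lock & idle) U ~idle]: least fixpoint, start Z0 = Sat(~idle) = {Store, Crit, Reset, Done, Ack, Busy}, add states in Sat(lock & idle) with some successor in Z. Already a fixed point.
Sat(E[(lock & idle) U ~idle]) = {Store, Crit, Reset, Done, Ack, Busy}
Store ∈ Sat(E[(lock & idle) U ~idle]) = {Store, Crit, Reset, Done, Ack, Busy}, so the formula holds at Store.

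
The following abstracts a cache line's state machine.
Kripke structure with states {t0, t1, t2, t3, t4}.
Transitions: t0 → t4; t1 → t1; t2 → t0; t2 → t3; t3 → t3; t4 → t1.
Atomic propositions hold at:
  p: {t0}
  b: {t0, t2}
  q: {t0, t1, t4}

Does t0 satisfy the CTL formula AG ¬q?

Sat(¬q) = {t2, t3}
AG ¬q: greatest fixpoint, start Z0 = {t2, t3}, keep only states in Sat with every successor in Z. Z1 = {t3}; fixed.
Sat(AG ¬q) = {t3}
t0 ∉ Sat(AG ¬q) = {t3}, so the formula does not hold at t0.

No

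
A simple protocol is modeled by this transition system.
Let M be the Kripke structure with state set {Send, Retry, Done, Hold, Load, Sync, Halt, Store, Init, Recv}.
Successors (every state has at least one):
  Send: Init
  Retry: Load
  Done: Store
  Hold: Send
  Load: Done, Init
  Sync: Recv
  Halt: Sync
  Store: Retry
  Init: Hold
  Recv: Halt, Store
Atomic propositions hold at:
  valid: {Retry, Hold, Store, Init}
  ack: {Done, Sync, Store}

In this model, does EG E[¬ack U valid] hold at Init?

Yes

Sat(¬ack) = {Send, Retry, Hold, Load, Halt, Init, Recv}
E[¬ack U valid]: least fixpoint, start Z0 = Sat(valid) = {Retry, Hold, Store, Init}, add states in Sat(¬ack) with some successor in Z. Z1 = {Send, Retry, Hold, Load, Store, Init, Recv}; fixed.
Sat(E[¬ack U valid]) = {Send, Retry, Hold, Load, Store, Init, Recv}
EG E[¬ack U valid]: greatest fixpoint, start Z0 = {Send, Retry, Hold, Load, Store, Init, Recv}, keep only states in Sat with some successor in Z. Already a fixed point.
Sat(EG E[¬ack U valid]) = {Send, Retry, Hold, Load, Store, Init, Recv}
Init ∈ Sat(EG E[¬ack U valid]) = {Send, Retry, Hold, Load, Store, Init, Recv}, so the formula holds at Init.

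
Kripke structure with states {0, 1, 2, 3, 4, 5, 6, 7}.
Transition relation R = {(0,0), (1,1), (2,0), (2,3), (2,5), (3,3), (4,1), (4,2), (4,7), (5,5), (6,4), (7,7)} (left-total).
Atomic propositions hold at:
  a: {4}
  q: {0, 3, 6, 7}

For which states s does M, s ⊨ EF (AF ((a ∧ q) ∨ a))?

{4, 6}

Sat(a ∧ q) = ∅
Sat((a ∧ q) ∨ a) = {4}
AF ((a ∧ q) ∨ a): least fixpoint, start Z0 = {4}, add states with every successor in Z. Z1 = {4, 6}; fixed.
Sat(AF ((a ∧ q) ∨ a)) = {4, 6}
EF (AF ((a ∧ q) ∨ a)): least fixpoint, start Z0 = {4, 6}, add states with some successor in Z. Already a fixed point.
Sat(EF (AF ((a ∧ q) ∨ a))) = {4, 6}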